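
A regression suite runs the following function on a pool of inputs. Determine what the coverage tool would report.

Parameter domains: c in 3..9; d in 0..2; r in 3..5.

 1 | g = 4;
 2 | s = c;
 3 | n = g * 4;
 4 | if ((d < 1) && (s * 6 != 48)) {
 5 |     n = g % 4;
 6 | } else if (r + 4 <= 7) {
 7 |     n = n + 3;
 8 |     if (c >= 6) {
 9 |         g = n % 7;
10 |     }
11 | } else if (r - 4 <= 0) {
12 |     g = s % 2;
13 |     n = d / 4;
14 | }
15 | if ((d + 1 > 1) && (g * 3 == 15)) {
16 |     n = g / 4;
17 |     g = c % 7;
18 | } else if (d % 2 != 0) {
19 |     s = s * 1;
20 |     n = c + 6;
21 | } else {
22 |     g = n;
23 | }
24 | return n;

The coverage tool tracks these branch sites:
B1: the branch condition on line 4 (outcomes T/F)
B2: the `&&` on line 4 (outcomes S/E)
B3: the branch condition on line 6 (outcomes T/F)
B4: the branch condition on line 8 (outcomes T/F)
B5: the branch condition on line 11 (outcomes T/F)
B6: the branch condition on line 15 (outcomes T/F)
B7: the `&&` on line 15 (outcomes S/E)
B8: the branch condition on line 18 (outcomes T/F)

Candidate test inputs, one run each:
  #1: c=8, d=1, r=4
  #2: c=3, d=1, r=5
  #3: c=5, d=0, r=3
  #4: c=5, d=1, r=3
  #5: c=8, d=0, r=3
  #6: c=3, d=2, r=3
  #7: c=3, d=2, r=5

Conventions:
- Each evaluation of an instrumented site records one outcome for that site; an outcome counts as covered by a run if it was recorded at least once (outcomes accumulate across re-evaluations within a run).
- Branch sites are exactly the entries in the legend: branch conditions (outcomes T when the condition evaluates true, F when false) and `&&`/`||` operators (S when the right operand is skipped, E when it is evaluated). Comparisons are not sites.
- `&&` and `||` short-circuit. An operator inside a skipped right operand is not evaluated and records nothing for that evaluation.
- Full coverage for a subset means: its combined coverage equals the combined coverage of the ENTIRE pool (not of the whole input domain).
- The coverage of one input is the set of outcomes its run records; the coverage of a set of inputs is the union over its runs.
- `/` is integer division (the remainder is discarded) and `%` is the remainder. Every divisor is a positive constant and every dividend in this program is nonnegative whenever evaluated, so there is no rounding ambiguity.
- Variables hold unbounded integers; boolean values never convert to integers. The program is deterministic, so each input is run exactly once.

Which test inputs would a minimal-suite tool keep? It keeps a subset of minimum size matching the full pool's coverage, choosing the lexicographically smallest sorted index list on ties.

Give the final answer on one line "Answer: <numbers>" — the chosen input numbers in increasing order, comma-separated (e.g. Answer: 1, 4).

run #1 (c=8, d=1, r=4) runs B2->S, B1->F, B3->F, B5->T, B7->E, B6->F, B8->T; records B1=F, B2=S, B3=F, B5=T, B6=F, B7=E, B8=T
run #2 (c=3, d=1, r=5) runs B2->S, B1->F, B3->F, B5->F, B7->E, B6->F, B8->T; records B1=F, B2=S, B3=F, B5=F, B6=F, B7=E, B8=T
run #3 (c=5, d=0, r=3) runs B2->E, B1->T, B7->S, B6->F, B8->F; records B1=T, B2=E, B6=F, B7=S, B8=F
run #4 (c=5, d=1, r=3) runs B2->S, B1->F, B3->T, B4->F, B7->E, B6->F, B8->T; records B1=F, B2=S, B3=T, B4=F, B6=F, B7=E, B8=T
run #5 (c=8, d=0, r=3) runs B2->E, B1->F, B3->T, B4->T, B7->S, B6->F, B8->F; records B1=F, B2=E, B3=T, B4=T, B6=F, B7=S, B8=F
run #6 (c=3, d=2, r=3) runs B2->S, B1->F, B3->T, B4->F, B7->E, B6->F, B8->F; records B1=F, B2=S, B3=T, B4=F, B6=F, B7=E, B8=F
run #7 (c=3, d=2, r=5) runs B2->S, B1->F, B3->F, B5->F, B7->E, B6->F, B8->F; records B1=F, B2=S, B3=F, B5=F, B6=F, B7=E, B8=F
the full pool covers 15 outcomes: B1=T, B1=F, B2=S, B2=E, B3=T, B3=F, B4=T, B4=F, B5=T, B5=F, B6=F, B7=S, B7=E, B8=T, B8=F
no size-1 subset reaches all 15 outcomes (best union: 7/15)
no size-2 subset reaches all 15 outcomes (best union: 12/15)
no size-3 subset reaches all 15 outcomes (best union: 13/15)
no size-4 subset reaches all 15 outcomes (best union: 14/15)
at size 5, {1, 2, 3, 4, 5} reaches all 15 outcomes; every lexicographically earlier size-5 subset fails

Answer: 1, 2, 3, 4, 5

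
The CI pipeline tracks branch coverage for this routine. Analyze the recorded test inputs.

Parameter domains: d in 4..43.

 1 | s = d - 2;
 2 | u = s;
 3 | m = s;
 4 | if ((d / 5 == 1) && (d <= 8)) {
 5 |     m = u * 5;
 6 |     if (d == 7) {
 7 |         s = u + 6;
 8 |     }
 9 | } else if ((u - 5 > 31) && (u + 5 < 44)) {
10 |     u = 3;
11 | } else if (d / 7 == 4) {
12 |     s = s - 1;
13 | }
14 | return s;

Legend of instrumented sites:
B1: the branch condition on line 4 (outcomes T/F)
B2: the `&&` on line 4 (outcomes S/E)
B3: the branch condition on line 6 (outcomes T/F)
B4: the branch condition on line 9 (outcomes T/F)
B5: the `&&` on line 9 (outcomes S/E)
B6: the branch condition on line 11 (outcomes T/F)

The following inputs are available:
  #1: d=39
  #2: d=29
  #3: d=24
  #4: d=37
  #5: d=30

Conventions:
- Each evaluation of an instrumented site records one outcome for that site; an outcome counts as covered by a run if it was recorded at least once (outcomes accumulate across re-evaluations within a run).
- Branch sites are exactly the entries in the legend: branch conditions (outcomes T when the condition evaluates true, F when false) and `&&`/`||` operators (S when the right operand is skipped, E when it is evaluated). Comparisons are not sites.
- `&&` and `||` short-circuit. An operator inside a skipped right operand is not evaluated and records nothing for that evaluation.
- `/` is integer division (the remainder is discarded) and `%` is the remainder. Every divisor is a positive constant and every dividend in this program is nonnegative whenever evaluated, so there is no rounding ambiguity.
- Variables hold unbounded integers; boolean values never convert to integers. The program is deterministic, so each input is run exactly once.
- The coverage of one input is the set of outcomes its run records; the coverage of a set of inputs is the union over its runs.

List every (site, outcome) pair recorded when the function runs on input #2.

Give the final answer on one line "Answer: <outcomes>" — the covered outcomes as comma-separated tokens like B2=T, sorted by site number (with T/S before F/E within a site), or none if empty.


Simulating input #2 (d=29) step by step:
  B2->S, B1->F, B5->S, B4->F, B6->T
deduplicating events, the covered set is: B1=F, B2=S, B4=F, B5=S, B6=T
Answer: B1=F, B2=S, B4=F, B5=S, B6=T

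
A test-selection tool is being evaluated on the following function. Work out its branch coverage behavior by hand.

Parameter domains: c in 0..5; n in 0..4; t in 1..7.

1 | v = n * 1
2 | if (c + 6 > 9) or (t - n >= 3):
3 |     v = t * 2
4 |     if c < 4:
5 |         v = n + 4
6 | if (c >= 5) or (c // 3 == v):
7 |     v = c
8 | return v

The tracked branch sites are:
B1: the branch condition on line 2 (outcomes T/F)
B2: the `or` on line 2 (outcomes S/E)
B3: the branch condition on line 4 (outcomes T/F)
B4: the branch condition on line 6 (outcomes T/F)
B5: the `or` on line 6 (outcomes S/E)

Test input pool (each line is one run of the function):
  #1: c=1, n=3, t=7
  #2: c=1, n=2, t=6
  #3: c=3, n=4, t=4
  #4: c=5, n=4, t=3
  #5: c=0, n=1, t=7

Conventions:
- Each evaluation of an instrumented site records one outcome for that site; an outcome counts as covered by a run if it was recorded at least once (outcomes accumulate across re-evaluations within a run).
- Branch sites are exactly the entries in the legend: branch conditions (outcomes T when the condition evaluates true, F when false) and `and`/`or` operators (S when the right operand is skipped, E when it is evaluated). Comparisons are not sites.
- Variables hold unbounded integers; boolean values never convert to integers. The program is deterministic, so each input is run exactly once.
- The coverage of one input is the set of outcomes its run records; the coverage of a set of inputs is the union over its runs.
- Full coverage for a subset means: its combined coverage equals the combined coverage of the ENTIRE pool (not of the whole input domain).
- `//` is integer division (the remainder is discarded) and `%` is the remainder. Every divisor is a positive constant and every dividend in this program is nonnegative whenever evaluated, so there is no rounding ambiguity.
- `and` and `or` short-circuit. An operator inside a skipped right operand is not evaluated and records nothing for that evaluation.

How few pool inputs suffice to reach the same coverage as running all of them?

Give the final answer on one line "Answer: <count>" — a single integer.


input #1 (c=1, n=3, t=7): covers B1=T, B2=E, B3=T, B4=F, B5=E
input #2 (c=1, n=2, t=6): covers B1=T, B2=E, B3=T, B4=F, B5=E
input #3 (c=3, n=4, t=4): covers B1=F, B2=E, B4=F, B5=E
input #4 (c=5, n=4, t=3): covers B1=T, B2=S, B3=F, B4=T, B5=S
input #5 (c=0, n=1, t=7): covers B1=T, B2=E, B3=T, B4=F, B5=E
union over all inputs: B1=T, B1=F, B2=S, B2=E, B3=T, B3=F, B4=T, B4=F, B5=S, B5=E (10 outcomes)
size 1 is not enough: best union over all size-1 subsets is 5/10
size 2 is not enough: best union over all size-2 subsets is 9/10
the canonical winner is {1, 3, 4}: size 3, full 10-outcome coverage, earliest index list among size-3 covers
Answer: 3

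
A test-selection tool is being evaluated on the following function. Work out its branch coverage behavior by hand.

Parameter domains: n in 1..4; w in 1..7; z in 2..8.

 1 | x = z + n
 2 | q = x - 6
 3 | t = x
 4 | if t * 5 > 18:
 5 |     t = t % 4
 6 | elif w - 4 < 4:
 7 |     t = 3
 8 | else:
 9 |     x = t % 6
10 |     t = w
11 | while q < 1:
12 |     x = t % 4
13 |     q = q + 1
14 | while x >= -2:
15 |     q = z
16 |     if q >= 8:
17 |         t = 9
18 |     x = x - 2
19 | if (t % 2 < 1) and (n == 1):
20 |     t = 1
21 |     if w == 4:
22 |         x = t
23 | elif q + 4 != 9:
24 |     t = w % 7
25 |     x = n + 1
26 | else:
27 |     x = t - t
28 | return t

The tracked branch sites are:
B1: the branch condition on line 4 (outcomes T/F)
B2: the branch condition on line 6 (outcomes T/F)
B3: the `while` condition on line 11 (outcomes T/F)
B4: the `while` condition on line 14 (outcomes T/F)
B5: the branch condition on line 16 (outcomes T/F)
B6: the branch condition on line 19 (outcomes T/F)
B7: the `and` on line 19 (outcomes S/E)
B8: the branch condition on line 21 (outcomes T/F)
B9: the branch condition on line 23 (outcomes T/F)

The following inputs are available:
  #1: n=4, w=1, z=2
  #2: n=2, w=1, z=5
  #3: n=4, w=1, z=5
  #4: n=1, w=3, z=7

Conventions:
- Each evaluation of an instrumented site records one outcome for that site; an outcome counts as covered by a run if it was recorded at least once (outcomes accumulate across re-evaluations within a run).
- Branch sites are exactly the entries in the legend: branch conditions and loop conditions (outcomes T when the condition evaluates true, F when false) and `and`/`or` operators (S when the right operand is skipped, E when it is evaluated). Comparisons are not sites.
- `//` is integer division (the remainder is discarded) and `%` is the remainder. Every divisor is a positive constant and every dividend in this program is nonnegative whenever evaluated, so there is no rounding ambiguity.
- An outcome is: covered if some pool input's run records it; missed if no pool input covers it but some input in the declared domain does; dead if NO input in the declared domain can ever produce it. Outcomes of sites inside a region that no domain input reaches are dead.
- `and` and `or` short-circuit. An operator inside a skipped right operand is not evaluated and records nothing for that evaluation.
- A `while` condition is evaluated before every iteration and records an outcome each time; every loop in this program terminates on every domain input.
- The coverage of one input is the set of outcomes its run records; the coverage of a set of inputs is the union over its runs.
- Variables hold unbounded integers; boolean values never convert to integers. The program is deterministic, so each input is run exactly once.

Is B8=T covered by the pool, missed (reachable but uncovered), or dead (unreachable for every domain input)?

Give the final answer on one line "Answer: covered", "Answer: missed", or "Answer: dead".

no pool input records B8=T
but domain input (n=1, w=4, z=3) does record it -> reachable, so missed

Answer: missed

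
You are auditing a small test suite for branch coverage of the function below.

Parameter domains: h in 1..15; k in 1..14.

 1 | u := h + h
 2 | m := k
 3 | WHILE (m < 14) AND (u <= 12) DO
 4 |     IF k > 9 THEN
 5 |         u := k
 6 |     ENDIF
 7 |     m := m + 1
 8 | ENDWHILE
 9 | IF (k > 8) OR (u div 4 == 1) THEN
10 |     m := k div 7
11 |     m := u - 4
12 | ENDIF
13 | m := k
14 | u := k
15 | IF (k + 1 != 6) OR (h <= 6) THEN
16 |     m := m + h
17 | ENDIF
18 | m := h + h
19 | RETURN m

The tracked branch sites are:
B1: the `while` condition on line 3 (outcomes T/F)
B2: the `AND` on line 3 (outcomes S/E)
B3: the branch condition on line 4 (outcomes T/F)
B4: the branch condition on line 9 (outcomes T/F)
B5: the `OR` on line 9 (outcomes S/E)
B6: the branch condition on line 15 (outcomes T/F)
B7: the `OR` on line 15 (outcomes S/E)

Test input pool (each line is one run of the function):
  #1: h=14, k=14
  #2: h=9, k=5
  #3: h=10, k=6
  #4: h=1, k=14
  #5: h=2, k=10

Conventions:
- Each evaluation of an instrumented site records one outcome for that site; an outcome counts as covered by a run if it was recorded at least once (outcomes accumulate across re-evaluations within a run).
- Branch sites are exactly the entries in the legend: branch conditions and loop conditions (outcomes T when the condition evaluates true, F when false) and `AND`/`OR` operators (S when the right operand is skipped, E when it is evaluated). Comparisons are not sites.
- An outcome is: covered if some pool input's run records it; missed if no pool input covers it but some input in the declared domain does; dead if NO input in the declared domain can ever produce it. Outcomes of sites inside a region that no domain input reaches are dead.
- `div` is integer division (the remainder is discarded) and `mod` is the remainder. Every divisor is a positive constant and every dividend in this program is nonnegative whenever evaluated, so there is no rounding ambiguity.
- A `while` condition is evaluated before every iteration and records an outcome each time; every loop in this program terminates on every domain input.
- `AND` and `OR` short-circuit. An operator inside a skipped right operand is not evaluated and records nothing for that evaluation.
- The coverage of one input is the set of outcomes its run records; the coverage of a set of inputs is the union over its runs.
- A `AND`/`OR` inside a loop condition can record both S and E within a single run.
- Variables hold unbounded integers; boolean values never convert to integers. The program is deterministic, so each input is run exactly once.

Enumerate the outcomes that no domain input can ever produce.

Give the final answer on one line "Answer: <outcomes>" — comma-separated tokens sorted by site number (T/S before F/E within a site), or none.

running all 210 domain inputs and tallying outcomes:
  reachable outcomes have witnesses, e.g. B1=T (e.g. h=1, k=1), B1=F (e.g. h=1, k=1), B2=S (e.g. h=1, k=1), B2=E (e.g. h=1, k=1)

Answer: none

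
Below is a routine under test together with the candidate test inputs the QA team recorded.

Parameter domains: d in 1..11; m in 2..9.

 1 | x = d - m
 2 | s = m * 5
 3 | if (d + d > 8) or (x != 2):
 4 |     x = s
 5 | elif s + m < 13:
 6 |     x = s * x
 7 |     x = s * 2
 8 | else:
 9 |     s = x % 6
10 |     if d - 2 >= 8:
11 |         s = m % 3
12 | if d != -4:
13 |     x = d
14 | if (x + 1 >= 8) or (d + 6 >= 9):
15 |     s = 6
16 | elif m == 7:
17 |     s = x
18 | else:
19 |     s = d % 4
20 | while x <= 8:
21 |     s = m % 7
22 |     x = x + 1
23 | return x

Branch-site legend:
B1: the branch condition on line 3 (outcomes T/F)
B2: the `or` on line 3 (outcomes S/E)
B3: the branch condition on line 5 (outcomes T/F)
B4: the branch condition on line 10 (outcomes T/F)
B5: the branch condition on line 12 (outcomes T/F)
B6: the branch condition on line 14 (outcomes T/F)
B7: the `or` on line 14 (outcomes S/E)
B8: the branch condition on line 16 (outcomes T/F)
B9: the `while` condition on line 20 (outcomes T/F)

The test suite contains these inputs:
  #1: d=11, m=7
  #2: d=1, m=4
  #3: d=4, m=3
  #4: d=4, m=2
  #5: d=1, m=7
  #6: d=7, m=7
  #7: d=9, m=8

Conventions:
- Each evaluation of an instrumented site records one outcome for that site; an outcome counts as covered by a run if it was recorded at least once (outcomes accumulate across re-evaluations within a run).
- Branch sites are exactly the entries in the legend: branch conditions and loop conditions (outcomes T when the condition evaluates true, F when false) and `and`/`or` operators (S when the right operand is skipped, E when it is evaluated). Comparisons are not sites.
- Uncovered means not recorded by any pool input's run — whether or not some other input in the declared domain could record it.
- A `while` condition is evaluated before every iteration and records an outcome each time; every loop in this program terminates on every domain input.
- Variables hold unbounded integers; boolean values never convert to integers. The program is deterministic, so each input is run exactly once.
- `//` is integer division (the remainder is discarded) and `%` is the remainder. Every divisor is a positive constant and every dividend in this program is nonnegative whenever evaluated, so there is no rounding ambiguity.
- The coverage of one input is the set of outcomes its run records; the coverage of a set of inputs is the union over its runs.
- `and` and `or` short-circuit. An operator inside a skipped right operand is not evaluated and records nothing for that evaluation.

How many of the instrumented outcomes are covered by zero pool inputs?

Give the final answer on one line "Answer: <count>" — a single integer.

#1 (d=11, m=7) -> B2->S, B1->T, B5->T, B7->S, B6->T, B9->F; covered: B1=T, B2=S, B5=T, B6=T, B7=S, B9=F
#2 (d=1, m=4) -> B2->E, B1->T, B5->T, B7->E, B6->F, B8->F, B9->T, B9->T, B9->T, B9->T, B9->T, B9->T, B9->T, B9->T, ...; covered: B1=T, B2=E, B5=T, B6=F, B7=E, B8=F, B9=T, B9=F
#3 (d=4, m=3) -> B2->E, B1->T, B5->T, B7->E, B6->T, B9->T, B9->T, B9->T, B9->T, B9->T, B9->F; covered: B1=T, B2=E, B5=T, B6=T, B7=E, B9=T, B9=F
#4 (d=4, m=2) -> B2->E, B1->F, B3->T, B5->T, B7->E, B6->T, B9->T, B9->T, B9->T, B9->T, B9->T, B9->F; covered: B1=F, B2=E, B3=T, B5=T, B6=T, B7=E, B9=T, B9=F
#5 (d=1, m=7) -> B2->E, B1->T, B5->T, B7->E, B6->F, B8->T, B9->T, B9->T, B9->T, B9->T, B9->T, B9->T, B9->T, B9->T, ...; covered: B1=T, B2=E, B5=T, B6=F, B7=E, B8=T, B9=T, B9=F
#6 (d=7, m=7) -> B2->S, B1->T, B5->T, B7->S, B6->T, B9->T, B9->T, B9->F; covered: B1=T, B2=S, B5=T, B6=T, B7=S, B9=T, B9=F
#7 (d=9, m=8) -> B2->S, B1->T, B5->T, B7->S, B6->T, B9->F; covered: B1=T, B2=S, B5=T, B6=T, B7=S, B9=F
union over the pool: B1=T, B1=F, B2=S, B2=E, B3=T, B5=T, B6=T, B6=F, B7=S, B7=E, B8=T, B8=F, B9=T, B9=F
uncovered (4 of 18): B3=F, B4=T, B4=F, B5=F

Answer: 4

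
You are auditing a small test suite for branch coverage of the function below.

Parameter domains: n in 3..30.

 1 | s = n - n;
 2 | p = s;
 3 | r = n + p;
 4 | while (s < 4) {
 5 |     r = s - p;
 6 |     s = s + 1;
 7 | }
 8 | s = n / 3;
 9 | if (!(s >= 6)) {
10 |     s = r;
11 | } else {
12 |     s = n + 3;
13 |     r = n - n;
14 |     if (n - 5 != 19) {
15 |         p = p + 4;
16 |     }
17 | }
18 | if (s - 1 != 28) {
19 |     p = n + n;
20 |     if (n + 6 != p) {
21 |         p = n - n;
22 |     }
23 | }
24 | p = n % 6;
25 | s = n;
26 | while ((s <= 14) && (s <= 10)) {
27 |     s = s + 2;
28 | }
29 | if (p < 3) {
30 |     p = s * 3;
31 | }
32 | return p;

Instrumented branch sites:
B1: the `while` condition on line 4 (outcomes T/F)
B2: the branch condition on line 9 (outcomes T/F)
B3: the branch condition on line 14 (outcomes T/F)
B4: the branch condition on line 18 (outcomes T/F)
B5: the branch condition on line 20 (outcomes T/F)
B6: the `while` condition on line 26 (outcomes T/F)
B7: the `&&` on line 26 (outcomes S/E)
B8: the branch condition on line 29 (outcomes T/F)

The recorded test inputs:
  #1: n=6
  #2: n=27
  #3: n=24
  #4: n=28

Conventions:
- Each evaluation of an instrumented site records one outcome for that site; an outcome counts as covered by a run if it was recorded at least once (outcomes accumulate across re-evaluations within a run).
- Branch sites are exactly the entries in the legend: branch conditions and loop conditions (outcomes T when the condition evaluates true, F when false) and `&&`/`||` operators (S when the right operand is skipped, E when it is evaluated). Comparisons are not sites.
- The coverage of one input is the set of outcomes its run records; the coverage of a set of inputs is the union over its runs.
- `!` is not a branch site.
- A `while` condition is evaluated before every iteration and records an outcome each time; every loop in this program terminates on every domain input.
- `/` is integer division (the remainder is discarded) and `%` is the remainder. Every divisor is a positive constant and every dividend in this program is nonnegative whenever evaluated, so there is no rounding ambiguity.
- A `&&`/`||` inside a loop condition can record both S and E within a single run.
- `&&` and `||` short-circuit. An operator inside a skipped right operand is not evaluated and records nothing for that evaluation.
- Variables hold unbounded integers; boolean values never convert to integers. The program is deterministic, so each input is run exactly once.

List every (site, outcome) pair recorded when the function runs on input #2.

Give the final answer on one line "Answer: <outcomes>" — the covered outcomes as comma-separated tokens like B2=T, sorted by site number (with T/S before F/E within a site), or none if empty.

Tracing the run of input #2 (n=27):
  B1->T, B1->T, B1->T, B1->T, B1->F, B2->F, B3->T, B4->T, B5->T, B7->S
  B6->F, B8->F
as a set, this run covers: B1=T, B1=F, B2=F, B3=T, B4=T, B5=T, B6=F, B7=S, B8=F

Answer: B1=T, B1=F, B2=F, B3=T, B4=T, B5=T, B6=F, B7=S, B8=F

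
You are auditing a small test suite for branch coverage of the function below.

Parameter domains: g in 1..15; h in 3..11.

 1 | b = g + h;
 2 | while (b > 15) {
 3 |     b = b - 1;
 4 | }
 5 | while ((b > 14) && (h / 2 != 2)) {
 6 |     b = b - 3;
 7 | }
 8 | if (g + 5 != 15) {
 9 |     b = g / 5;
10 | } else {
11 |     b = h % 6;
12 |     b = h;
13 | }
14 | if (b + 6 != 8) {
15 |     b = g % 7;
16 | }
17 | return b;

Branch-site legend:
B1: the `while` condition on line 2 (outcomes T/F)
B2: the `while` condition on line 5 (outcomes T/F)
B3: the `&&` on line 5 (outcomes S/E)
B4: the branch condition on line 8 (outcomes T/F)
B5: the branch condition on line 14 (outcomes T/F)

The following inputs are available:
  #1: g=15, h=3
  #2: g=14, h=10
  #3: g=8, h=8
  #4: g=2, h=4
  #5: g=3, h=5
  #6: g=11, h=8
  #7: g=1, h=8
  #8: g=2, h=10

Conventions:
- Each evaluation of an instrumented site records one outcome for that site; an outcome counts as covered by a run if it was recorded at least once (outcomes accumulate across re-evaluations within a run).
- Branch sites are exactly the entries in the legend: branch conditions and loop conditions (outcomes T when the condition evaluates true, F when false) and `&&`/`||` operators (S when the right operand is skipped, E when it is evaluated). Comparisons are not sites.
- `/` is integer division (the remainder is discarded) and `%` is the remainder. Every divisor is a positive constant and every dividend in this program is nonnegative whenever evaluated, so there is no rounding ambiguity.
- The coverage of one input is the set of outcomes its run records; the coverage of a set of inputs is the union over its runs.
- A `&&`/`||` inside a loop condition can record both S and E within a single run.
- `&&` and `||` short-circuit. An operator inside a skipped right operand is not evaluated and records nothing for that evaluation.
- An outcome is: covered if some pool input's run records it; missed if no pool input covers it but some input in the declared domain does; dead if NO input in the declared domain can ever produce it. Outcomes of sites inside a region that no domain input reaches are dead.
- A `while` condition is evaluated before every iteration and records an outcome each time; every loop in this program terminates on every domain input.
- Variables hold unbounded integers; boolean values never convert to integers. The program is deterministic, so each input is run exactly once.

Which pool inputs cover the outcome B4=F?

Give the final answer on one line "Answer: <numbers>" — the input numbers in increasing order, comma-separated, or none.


input #1 (g=15, h=3): does not produce B4=F
input #2 (g=14, h=10): does not produce B4=F
input #3 (g=8, h=8): does not produce B4=F
input #4 (g=2, h=4): does not produce B4=F
input #5 (g=3, h=5): does not produce B4=F
input #6 (g=11, h=8): does not produce B4=F
input #7 (g=1, h=8): does not produce B4=F
input #8 (g=2, h=10): does not produce B4=F
Answer: none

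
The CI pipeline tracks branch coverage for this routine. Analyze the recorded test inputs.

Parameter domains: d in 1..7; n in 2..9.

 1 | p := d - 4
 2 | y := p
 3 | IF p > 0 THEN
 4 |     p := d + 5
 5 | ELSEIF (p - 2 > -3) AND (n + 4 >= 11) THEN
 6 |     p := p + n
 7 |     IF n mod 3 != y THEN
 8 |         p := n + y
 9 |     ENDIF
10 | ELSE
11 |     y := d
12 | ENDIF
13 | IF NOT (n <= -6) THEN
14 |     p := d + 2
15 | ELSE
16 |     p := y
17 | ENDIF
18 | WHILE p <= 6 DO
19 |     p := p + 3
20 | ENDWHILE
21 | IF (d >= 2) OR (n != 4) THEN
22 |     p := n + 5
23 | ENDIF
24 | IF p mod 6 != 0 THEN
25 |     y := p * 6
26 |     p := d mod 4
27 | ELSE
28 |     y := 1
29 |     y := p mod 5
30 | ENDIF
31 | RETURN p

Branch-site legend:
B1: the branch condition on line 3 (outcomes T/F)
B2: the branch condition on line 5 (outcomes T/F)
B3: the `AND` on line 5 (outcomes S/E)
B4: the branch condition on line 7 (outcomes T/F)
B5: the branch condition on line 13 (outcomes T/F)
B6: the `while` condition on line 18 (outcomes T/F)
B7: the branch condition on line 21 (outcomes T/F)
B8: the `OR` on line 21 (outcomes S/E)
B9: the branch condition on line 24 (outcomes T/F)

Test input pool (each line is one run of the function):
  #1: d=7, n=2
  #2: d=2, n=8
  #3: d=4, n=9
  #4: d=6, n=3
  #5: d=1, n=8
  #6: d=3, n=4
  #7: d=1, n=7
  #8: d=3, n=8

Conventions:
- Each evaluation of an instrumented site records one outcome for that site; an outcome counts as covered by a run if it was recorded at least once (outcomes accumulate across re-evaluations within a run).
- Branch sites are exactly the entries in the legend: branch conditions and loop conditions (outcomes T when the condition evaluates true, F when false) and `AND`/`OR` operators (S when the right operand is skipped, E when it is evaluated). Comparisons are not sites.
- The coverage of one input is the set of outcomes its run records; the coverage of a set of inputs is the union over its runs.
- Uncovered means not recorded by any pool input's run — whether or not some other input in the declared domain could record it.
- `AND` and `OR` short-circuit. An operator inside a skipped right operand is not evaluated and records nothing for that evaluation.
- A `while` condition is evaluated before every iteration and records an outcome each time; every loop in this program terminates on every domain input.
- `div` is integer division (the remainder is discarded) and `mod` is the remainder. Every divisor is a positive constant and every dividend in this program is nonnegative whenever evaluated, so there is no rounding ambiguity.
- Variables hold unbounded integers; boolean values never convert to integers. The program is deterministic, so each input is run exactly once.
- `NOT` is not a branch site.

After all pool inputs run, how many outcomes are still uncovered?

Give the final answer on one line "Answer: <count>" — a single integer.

run #1 (d=7, n=2) records B1=T, B5=T, B6=F, B7=T, B8=S, B9=T
run #2 (d=2, n=8) records B1=F, B2=F, B3=S, B5=T, B6=T, B6=F, B7=T, B8=S, B9=T
run #3 (d=4, n=9) records B1=F, B2=T, B3=E, B4=F, B5=T, B6=T, B6=F, B7=T, B8=S, B9=T
run #4 (d=6, n=3) records B1=T, B5=T, B6=F, B7=T, B8=S, B9=T
run #5 (d=1, n=8) records B1=F, B2=F, B3=S, B5=T, B6=T, B6=F, B7=T, B8=E, B9=T
run #6 (d=3, n=4) records B1=F, B2=F, B3=S, B5=T, B6=T, B6=F, B7=T, B8=S, B9=T
run #7 (d=1, n=7) records B1=F, B2=F, B3=S, B5=T, B6=T, B6=F, B7=T, B8=E, B9=F
run #8 (d=3, n=8) records B1=F, B2=F, B3=S, B5=T, B6=T, B6=F, B7=T, B8=S, B9=T
union over the pool: B1=T, B1=F, B2=T, B2=F, B3=S, B3=E, B4=F, B5=T, B6=T, B6=F, B7=T, B8=S, B8=E, B9=T, B9=F
uncovered (3 of 18): B4=T, B5=F, B7=F

Answer: 3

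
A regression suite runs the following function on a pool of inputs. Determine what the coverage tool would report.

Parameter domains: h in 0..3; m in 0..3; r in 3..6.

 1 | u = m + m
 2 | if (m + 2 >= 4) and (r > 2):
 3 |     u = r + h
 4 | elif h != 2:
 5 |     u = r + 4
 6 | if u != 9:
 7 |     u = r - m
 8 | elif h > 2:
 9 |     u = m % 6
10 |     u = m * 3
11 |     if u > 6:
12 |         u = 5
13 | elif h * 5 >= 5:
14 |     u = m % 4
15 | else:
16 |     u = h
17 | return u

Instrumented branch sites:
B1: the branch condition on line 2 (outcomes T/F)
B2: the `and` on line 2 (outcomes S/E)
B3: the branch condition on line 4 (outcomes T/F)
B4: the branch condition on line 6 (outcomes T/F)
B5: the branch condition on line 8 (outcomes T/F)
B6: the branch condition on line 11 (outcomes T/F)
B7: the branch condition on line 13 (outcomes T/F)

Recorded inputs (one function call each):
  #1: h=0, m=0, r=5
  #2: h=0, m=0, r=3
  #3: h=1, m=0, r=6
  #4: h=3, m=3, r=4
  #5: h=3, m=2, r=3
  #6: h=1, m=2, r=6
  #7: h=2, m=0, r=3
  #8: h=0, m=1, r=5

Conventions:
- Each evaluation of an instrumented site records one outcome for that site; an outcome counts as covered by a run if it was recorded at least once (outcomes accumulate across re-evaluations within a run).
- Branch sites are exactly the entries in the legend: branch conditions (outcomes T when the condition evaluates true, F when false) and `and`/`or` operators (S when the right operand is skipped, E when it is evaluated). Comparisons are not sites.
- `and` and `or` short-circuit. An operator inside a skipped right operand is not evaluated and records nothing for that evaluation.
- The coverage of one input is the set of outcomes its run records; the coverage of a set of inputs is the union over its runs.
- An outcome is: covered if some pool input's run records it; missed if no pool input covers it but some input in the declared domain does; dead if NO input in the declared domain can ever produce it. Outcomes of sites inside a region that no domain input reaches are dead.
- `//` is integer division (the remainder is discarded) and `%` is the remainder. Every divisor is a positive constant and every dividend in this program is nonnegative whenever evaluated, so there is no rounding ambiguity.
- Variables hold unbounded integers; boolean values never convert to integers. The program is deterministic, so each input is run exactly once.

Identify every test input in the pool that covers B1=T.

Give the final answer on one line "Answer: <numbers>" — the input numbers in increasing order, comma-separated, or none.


input #1 (h=0, m=0, r=5): misses B1=T
input #2 (h=0, m=0, r=3): misses B1=T
input #3 (h=1, m=0, r=6): misses B1=T
input #4 (h=3, m=3, r=4): covers B1=T
input #5 (h=3, m=2, r=3): covers B1=T
input #6 (h=1, m=2, r=6): covers B1=T
input #7 (h=2, m=0, r=3): misses B1=T
input #8 (h=0, m=1, r=5): misses B1=T
Answer: 4, 5, 6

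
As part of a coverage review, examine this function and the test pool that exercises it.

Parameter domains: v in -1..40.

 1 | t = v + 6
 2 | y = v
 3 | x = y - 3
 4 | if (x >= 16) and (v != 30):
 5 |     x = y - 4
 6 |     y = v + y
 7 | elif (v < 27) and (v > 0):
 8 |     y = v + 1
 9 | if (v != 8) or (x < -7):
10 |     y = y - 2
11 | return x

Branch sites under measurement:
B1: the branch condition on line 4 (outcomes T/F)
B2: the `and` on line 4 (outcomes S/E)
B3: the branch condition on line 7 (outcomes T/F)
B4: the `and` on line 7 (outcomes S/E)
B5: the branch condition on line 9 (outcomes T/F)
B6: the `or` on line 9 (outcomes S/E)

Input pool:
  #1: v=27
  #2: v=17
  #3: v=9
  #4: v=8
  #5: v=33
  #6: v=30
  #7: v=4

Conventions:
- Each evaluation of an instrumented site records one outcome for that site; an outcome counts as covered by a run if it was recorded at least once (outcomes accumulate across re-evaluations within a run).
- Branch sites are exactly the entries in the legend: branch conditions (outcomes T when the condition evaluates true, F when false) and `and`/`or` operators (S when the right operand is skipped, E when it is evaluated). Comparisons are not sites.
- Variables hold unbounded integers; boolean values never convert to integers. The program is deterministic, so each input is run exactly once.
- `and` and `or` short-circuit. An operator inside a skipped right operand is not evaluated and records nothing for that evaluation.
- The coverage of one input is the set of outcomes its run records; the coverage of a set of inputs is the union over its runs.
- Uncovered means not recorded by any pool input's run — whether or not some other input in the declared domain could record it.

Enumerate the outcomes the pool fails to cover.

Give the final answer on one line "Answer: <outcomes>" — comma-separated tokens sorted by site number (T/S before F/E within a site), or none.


run #1 (v=27) runs B2->E, B1->T, B6->S, B5->T; records B1=T, B2=E, B5=T, B6=S
run #2 (v=17) runs B2->S, B1->F, B4->E, B3->T, B6->S, B5->T; records B1=F, B2=S, B3=T, B4=E, B5=T, B6=S
run #3 (v=9) runs B2->S, B1->F, B4->E, B3->T, B6->S, B5->T; records B1=F, B2=S, B3=T, B4=E, B5=T, B6=S
run #4 (v=8) runs B2->S, B1->F, B4->E, B3->T, B6->E, B5->F; records B1=F, B2=S, B3=T, B4=E, B5=F, B6=E
run #5 (v=33) runs B2->E, B1->T, B6->S, B5->T; records B1=T, B2=E, B5=T, B6=S
run #6 (v=30) runs B2->E, B1->F, B4->S, B3->F, B6->S, B5->T; records B1=F, B2=E, B3=F, B4=S, B5=T, B6=S
run #7 (v=4) runs B2->S, B1->F, B4->E, B3->T, B6->S, B5->T; records B1=F, B2=S, B3=T, B4=E, B5=T, B6=S
union over the pool: B1=T, B1=F, B2=S, B2=E, B3=T, B3=F, B4=S, B4=E, B5=T, B5=F, B6=S, B6=E
uncovered (0 of 12): none
Answer: none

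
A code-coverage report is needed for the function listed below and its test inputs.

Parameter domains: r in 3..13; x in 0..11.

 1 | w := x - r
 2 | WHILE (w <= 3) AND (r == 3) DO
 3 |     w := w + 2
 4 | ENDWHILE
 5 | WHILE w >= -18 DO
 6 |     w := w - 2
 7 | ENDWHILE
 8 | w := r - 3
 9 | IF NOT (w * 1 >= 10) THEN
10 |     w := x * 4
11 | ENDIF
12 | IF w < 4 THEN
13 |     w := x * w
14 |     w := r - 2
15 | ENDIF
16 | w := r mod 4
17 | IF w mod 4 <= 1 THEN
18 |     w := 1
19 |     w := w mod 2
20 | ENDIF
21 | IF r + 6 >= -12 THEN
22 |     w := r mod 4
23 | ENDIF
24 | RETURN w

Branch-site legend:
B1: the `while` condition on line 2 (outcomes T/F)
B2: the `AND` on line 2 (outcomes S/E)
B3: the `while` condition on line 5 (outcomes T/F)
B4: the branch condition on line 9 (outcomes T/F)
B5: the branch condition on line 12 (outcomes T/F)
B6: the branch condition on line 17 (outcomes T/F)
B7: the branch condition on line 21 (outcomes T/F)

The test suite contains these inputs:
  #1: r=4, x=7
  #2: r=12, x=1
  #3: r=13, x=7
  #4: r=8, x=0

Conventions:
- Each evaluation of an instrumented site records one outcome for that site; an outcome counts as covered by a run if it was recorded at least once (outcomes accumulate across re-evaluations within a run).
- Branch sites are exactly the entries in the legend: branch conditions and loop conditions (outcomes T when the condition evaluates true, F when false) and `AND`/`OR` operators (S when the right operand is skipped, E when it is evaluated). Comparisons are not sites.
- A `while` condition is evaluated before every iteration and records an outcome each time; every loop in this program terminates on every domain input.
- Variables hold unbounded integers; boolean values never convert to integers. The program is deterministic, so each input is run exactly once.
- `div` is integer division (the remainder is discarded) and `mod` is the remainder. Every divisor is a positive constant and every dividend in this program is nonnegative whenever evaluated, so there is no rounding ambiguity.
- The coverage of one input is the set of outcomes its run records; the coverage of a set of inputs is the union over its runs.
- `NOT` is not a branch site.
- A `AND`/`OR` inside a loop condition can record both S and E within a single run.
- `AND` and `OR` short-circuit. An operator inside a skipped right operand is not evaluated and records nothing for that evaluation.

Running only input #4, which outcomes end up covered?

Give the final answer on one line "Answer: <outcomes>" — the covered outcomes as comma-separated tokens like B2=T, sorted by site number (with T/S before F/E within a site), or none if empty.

Running input #4 (r=8, x=0), event by event:
  B2->E, B1->F, B3->T, B3->T, B3->T, B3->T, B3->T, B3->T, B3->F, B4->T
  B5->T, B6->T, B7->T
distinct outcomes covered: B1=F, B2=E, B3=T, B3=F, B4=T, B5=T, B6=T, B7=T

Answer: B1=F, B2=E, B3=T, B3=F, B4=T, B5=T, B6=T, B7=T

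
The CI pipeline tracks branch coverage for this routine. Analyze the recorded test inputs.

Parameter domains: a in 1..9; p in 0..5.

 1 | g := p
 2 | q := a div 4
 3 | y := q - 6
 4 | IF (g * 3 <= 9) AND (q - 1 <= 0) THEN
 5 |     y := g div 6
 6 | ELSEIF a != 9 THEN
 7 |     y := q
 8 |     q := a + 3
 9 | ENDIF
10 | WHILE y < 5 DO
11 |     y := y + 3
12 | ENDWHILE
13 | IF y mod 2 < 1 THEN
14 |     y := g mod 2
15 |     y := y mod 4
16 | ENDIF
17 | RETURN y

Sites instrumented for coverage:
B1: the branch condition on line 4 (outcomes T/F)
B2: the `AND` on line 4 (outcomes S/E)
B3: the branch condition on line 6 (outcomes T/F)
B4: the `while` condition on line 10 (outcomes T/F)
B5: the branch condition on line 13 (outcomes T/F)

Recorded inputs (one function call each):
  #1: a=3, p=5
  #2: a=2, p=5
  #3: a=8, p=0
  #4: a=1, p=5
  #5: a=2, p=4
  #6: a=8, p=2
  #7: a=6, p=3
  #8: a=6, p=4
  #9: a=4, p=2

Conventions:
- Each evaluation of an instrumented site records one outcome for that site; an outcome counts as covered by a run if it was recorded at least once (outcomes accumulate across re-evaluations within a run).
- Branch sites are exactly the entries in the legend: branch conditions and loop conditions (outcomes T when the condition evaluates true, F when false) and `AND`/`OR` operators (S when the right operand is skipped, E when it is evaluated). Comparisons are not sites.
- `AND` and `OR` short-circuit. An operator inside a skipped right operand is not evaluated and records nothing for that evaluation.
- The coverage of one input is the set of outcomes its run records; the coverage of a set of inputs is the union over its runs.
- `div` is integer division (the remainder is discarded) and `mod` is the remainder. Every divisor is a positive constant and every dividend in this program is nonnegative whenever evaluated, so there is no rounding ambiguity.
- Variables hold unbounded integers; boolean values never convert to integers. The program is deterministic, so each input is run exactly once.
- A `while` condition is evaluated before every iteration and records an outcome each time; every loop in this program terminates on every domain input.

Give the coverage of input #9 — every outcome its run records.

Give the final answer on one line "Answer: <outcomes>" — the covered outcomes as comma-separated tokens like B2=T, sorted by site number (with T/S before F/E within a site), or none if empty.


Running input #9 (a=4, p=2), event by event:
  B2->E, B1->T, B4->T, B4->T, B4->F, B5->T
distinct outcomes covered: B1=T, B2=E, B4=T, B4=F, B5=T
Answer: B1=T, B2=E, B4=T, B4=F, B5=T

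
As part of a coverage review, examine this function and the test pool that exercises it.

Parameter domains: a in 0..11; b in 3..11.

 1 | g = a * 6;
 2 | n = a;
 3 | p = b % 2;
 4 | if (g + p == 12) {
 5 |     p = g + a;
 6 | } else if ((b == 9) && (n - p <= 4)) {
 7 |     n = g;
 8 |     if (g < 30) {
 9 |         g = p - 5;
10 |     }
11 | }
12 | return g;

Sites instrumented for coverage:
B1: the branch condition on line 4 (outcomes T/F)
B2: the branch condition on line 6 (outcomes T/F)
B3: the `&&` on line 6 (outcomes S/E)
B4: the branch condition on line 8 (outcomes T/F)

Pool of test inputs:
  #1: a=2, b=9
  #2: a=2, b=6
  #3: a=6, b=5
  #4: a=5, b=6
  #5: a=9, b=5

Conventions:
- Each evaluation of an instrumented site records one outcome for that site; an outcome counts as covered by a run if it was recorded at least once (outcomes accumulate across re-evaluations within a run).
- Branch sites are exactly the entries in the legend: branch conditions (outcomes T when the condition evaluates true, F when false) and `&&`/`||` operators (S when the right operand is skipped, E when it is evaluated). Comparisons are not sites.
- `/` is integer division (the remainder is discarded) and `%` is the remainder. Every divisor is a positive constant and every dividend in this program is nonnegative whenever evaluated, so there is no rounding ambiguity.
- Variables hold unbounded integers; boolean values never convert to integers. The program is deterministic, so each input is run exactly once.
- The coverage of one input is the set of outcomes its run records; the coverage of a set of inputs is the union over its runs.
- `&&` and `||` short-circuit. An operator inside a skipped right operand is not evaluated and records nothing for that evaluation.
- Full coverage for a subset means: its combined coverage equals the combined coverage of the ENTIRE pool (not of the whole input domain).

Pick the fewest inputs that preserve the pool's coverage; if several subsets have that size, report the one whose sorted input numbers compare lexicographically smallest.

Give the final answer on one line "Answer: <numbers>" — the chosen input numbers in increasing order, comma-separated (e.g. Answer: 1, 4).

input #1, a=2, b=9: events B1->F, B3->E, B2->T, B4->T; outcomes B1=F, B2=T, B3=E, B4=T
input #2, a=2, b=6: events B1->T; outcomes B1=T
input #3, a=6, b=5: events B1->F, B3->S, B2->F; outcomes B1=F, B2=F, B3=S
input #4, a=5, b=6: events B1->F, B3->S, B2->F; outcomes B1=F, B2=F, B3=S
input #5, a=9, b=5: events B1->F, B3->S, B2->F; outcomes B1=F, B2=F, B3=S
the full pool covers 7 outcomes: B1=T, B1=F, B2=T, B2=F, B3=S, B3=E, B4=T
size 1 is not enough: best union over all size-1 subsets is 4/7
size 2 is not enough: best union over all size-2 subsets is 6/7
the canonical winner is {1, 2, 3}: size 3, full 7-outcome coverage, earliest index list among size-3 covers

Answer: 1, 2, 3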